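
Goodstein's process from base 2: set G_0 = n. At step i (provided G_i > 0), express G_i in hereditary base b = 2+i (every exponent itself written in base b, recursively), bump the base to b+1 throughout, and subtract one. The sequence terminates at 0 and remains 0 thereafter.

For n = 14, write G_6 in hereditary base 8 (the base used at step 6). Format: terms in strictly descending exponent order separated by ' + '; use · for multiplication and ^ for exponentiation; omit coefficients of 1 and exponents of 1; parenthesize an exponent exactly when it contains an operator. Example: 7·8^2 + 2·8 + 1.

8^(8 + 1) + 5·8^5 + 5·8^4 + 5·8^3 + 5·8^2 + 5·8 + 3

[0] 14 ≡ 2^(2 + 1) + 2^2 + 2 (base 2). Lift 3: 111. −1: 110.
[1] 110 ≡ 3^(3 + 1) + 3^3 + 2 (base 3). Lift 4: 1282. −1: 1281.
[2] 1281 ≡ 4^(4 + 1) + 4^4 + 1 (base 4). Lift 5: 18751. −1: 18750.
[3] 18750 ≡ 5^(5 + 1) + 5^5 (base 5). Lift 6: 326592. −1: 326591.
[4] 326591 ≡ 6^(6 + 1) + 5·6^5 + 5·6^4 + 5·6^3 + 5·6^2 + 5·6 + 5 (base 6). Lift 7: 5862841. −1: 5862840.
[5] 5862840 ≡ 7^(7 + 1) + 5·7^5 + 5·7^4 + 5·7^3 + 5·7^2 + 5·7 + 4 (base 7). Lift 8: 134404972. −1: 134404971.
[6] 134404971 ≡ 8^(8 + 1) + 5·8^5 + 5·8^4 + 5·8^3 + 5·8^2 + 5·8 + 3 (base 8). Lift 9: 3487116549. −1: 3487116548.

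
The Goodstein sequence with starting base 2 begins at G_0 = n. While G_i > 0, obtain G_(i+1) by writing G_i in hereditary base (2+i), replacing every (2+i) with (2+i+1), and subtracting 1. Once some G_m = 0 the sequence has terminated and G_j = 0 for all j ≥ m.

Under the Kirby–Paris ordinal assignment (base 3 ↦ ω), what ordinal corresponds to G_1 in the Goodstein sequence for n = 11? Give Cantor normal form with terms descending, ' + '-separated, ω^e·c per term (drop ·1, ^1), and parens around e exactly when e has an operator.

ω^(ω + 1) + ω

[0] 11 ≡ 2^(2 + 1) + 2 + 1 (base 2). Lift 3: 85. −1: 84.
[1] 84 ≡ 3^(3 + 1) + 3 (base 3). Lift 4: 1028. −1: 1027.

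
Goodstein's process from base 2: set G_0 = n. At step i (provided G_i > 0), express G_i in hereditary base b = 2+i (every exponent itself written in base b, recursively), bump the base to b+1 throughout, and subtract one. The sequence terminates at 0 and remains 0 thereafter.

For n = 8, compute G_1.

80

i=0: 8 = 2^(2 + 1) (b=2); 2→3: 3^(3 + 1) = 81; 81−1 = 80
i=1: 80 = 2·3^3 + 2·3^2 + 2·3 + 2 (b=3); 3→4: 2·4^4 + 2·4^2 + 2·4 + 2 = 554; 554−1 = 553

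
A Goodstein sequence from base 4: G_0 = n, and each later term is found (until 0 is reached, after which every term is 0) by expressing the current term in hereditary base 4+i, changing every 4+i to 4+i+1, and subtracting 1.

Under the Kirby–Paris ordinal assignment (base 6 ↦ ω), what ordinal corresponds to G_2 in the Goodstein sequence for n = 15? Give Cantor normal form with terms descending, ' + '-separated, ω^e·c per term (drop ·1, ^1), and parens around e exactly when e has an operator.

ω·3 + 1

15 —HB4→ 3·4 + 3 —bump→ 3·5 + 3 = 18 —(−1)→ 17
17 —HB5→ 3·5 + 2 —bump→ 3·6 + 2 = 20 —(−1)→ 19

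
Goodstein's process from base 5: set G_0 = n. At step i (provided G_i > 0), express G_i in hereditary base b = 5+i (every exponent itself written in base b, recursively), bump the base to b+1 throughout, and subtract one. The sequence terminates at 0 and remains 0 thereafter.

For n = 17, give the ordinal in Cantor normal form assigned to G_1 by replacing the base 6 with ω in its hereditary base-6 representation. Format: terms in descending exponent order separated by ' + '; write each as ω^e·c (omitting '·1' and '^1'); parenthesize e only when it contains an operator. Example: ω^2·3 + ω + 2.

ω·3 + 1

[0] 17 ≡ 3·5 + 2 (base 5). Lift 6: 20. −1: 19.
[1] 19 ≡ 3·6 + 1 (base 6). Lift 7: 22. −1: 21.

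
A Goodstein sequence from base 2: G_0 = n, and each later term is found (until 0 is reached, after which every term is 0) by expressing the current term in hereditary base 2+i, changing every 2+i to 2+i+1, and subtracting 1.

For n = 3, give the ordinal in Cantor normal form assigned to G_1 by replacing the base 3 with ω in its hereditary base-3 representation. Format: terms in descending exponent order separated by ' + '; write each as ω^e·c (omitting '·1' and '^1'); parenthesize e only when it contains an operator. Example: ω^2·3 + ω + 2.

step 0: 3 = 2 + 1; sub 3 for 2: 3 + 1; = 4; G_1 = 4−1 = 3
step 1: 3 = 3; sub 4 for 3: 4; = 4; G_2 = 4−1 = 3

ω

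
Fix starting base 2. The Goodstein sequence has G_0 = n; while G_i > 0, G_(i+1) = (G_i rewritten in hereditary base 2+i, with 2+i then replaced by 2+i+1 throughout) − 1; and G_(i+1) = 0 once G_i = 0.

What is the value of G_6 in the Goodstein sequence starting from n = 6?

6 —HB2→ 2^2 + 2 —bump→ 3^3 + 3 = 30 —(−1)→ 29
29 —HB3→ 3^3 + 2 —bump→ 4^4 + 2 = 258 —(−1)→ 257
257 —HB4→ 4^4 + 1 —bump→ 5^5 + 1 = 3126 —(−1)→ 3125
3125 —HB5→ 5^5 —bump→ 6^6 = 46656 —(−1)→ 46655
46655 —HB6→ 5·6^5 + 5·6^4 + 5·6^3 + 5·6^2 + 5·6 + 5 —bump→ 5·7^5 + 5·7^4 + 5·7^3 + 5·7^2 + 5·7 + 5 = 98040 —(−1)→ 98039
98039 —HB7→ 5·7^5 + 5·7^4 + 5·7^3 + 5·7^2 + 5·7 + 4 —bump→ 5·8^5 + 5·8^4 + 5·8^3 + 5·8^2 + 5·8 + 4 = 187244 —(−1)→ 187243
187243 —HB8→ 5·8^5 + 5·8^4 + 5·8^3 + 5·8^2 + 5·8 + 3 —bump→ 5·9^5 + 5·9^4 + 5·9^3 + 5·9^2 + 5·9 + 3 = 332148 —(−1)→ 332147

187243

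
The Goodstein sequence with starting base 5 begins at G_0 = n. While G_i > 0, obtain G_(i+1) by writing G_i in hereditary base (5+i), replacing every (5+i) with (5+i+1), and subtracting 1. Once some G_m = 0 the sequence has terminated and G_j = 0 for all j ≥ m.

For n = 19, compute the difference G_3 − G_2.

2

(0) 19|_5 = 3·5 + 4 ↦ 3·6 + 4|_6 = 22 ⇒ 21
(1) 21|_6 = 3·6 + 3 ↦ 3·7 + 3|_7 = 24 ⇒ 23
(2) 23|_7 = 3·7 + 2 ↦ 3·8 + 2|_8 = 26 ⇒ 25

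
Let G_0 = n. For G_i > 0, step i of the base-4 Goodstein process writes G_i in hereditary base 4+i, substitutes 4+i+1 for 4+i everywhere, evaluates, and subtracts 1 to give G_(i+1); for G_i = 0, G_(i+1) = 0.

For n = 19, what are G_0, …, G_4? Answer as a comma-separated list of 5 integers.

19, 27, 37, 49, 63

base 4: 19 = 4^2 + 3; at 5: 5^2 + 3 = 28; next = 27
base 5: 27 = 5^2 + 2; at 6: 6^2 + 2 = 38; next = 37
base 6: 37 = 6^2 + 1; at 7: 7^2 + 1 = 50; next = 49
base 7: 49 = 7^2; at 8: 8^2 = 64; next = 63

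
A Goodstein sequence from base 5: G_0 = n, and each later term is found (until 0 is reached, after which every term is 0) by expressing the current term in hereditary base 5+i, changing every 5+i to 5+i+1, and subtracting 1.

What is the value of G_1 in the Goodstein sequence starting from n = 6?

6

base 5: 6 = 5 + 1; at 6: 6 + 1 = 7; next = 6
base 6: 6 = 6; at 7: 7 = 7; next = 6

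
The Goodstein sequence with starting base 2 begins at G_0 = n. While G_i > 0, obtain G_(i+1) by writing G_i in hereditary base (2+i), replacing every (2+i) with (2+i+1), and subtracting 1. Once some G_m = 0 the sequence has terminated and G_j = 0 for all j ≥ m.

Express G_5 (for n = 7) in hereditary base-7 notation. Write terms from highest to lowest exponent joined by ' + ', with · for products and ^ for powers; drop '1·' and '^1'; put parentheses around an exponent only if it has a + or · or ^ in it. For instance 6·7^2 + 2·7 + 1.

i=0: 7 = 2^2 + 2 + 1 (b=2); 2→3: 3^3 + 3 + 1 = 31; 31−1 = 30
i=1: 30 = 3^3 + 3 (b=3); 3→4: 4^4 + 4 = 260; 260−1 = 259
i=2: 259 = 4^4 + 3 (b=4); 4→5: 5^5 + 3 = 3128; 3128−1 = 3127
i=3: 3127 = 5^5 + 2 (b=5); 5→6: 6^6 + 2 = 46658; 46658−1 = 46657
i=4: 46657 = 6^6 + 1 (b=6); 6→7: 7^7 + 1 = 823544; 823544−1 = 823543
i=5: 823543 = 7^7 (b=7); 7→8: 8^8 = 16777216; 16777216−1 = 16777215

7^7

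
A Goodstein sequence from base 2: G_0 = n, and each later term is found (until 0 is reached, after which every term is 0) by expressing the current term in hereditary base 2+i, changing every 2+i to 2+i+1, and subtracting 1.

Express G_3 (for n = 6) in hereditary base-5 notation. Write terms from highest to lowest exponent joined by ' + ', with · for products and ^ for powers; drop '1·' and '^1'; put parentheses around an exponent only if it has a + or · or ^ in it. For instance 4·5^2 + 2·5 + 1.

base 2: 6 = 2^2 + 2; at 3: 3^3 + 3 = 30; next = 29
base 3: 29 = 3^3 + 2; at 4: 4^4 + 2 = 258; next = 257
base 4: 257 = 4^4 + 1; at 5: 5^5 + 1 = 3126; next = 3125
base 5: 3125 = 5^5; at 6: 6^6 = 46656; next = 46655

5^5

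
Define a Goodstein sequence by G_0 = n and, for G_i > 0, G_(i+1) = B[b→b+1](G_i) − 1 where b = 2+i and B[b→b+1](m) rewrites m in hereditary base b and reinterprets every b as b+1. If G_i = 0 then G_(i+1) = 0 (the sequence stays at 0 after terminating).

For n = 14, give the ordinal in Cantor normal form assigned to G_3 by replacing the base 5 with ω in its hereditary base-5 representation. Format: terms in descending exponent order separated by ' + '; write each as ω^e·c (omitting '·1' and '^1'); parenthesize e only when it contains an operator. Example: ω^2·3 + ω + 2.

step 0: 14 = 2^(2 + 1) + 2^2 + 2; sub 3 for 2: 3^(3 + 1) + 3^3 + 3; = 111; G_1 = 111−1 = 110
step 1: 110 = 3^(3 + 1) + 3^3 + 2; sub 4 for 3: 4^(4 + 1) + 4^4 + 2; = 1282; G_2 = 1282−1 = 1281
step 2: 1281 = 4^(4 + 1) + 4^4 + 1; sub 5 for 4: 5^(5 + 1) + 5^5 + 1; = 18751; G_3 = 18751−1 = 18750
step 3: 18750 = 5^(5 + 1) + 5^5; sub 6 for 5: 6^(6 + 1) + 6^6; = 326592; G_4 = 326592−1 = 326591

ω^(ω + 1) + ω^ω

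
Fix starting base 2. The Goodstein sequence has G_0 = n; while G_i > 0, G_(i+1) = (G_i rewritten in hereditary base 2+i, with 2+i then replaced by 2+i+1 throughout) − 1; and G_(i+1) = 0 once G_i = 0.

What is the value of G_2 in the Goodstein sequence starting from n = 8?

(0) 8|_2 = 2^(2 + 1) ↦ 3^(3 + 1)|_3 = 81 ⇒ 80
(1) 80|_3 = 2·3^3 + 2·3^2 + 2·3 + 2 ↦ 2·4^4 + 2·4^2 + 2·4 + 2|_4 = 554 ⇒ 553
(2) 553|_4 = 2·4^4 + 2·4^2 + 2·4 + 1 ↦ 2·5^5 + 2·5^2 + 2·5 + 1|_5 = 6311 ⇒ 6310

553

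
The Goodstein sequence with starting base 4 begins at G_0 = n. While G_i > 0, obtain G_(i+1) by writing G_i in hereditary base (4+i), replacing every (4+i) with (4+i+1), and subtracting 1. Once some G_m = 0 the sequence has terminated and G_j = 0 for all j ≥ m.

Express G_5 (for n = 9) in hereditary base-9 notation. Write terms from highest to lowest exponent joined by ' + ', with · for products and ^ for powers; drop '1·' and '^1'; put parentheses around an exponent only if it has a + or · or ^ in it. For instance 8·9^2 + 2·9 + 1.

[0] 9 ≡ 2·4 + 1 (base 4). Lift 5: 11. −1: 10.
[1] 10 ≡ 2·5 (base 5). Lift 6: 12. −1: 11.
[2] 11 ≡ 6 + 5 (base 6). Lift 7: 12. −1: 11.
[3] 11 ≡ 7 + 4 (base 7). Lift 8: 12. −1: 11.
[4] 11 ≡ 8 + 3 (base 8). Lift 9: 12. −1: 11.
[5] 11 ≡ 9 + 2 (base 9). Lift 10: 12. −1: 11.

9 + 2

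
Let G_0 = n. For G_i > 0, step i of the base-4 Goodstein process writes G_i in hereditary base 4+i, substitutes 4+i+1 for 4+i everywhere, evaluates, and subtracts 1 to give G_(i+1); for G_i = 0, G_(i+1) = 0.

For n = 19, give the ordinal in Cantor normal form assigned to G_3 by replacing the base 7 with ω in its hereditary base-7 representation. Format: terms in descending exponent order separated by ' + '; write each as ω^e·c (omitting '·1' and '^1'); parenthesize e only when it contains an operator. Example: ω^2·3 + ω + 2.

G_0 = 19. HB_4(19) = 4^2 + 3. Bump = 28. G_1 = 27.
G_1 = 27. HB_5(27) = 5^2 + 2. Bump = 38. G_2 = 37.
G_2 = 37. HB_6(37) = 6^2 + 1. Bump = 50. G_3 = 49.

ω^2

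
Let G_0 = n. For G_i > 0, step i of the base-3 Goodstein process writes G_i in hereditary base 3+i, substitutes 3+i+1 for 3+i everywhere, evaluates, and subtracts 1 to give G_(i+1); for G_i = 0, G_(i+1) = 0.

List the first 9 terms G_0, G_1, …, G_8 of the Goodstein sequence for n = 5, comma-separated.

5 —HB3→ 3 + 2 —bump→ 4 + 2 = 6 —(−1)→ 5
5 —HB4→ 4 + 1 —bump→ 5 + 1 = 6 —(−1)→ 5
5 —HB5→ 5 —bump→ 6 = 6 —(−1)→ 5
5 —HB6→ 5 —bump→ 5 = 5 —(−1)→ 4
4 —HB7→ 4 —bump→ 4 = 4 —(−1)→ 3
3 —HB8→ 3 —bump→ 3 = 3 —(−1)→ 2
2 —HB9→ 2 —bump→ 2 = 2 —(−1)→ 1
1 —HB10→ 1 —bump→ 1 = 1 —(−1)→ 0

5, 5, 5, 5, 4, 3, 2, 1, 0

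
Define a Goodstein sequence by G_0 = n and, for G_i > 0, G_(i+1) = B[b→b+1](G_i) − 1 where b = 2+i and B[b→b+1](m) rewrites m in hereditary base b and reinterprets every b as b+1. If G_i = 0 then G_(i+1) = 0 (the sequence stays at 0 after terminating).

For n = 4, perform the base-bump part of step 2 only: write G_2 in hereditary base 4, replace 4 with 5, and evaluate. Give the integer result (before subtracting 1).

i=0: 4 = 2^2 (b=2); 2→3: 3^3 = 27; 27−1 = 26
i=1: 26 = 2·3^2 + 2·3 + 2 (b=3); 3→4: 2·4^2 + 2·4 + 2 = 42; 42−1 = 41
i=2: 41 = 2·4^2 + 2·4 + 1 (b=4); 4→5: 2·5^2 + 2·5 + 1 = 61; 61−1 = 60

61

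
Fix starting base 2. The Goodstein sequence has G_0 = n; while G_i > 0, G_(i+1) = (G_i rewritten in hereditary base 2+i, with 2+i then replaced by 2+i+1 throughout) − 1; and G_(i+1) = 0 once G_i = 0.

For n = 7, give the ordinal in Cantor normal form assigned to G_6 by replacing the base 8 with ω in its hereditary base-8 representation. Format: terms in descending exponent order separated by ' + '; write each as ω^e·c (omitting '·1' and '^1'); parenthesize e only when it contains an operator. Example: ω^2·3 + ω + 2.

G_0 = 7. HB_2(7) = 2^2 + 2 + 1. Bump = 31. G_1 = 30.
G_1 = 30. HB_3(30) = 3^3 + 3. Bump = 260. G_2 = 259.
G_2 = 259. HB_4(259) = 4^4 + 3. Bump = 3128. G_3 = 3127.
G_3 = 3127. HB_5(3127) = 5^5 + 2. Bump = 46658. G_4 = 46657.
G_4 = 46657. HB_6(46657) = 6^6 + 1. Bump = 823544. G_5 = 823543.
G_5 = 823543. HB_7(823543) = 7^7. Bump = 16777216. G_6 = 16777215.
G_6 = 16777215. HB_8(16777215) = 7·8^7 + 7·8^6 + 7·8^5 + 7·8^4 + 7·8^3 + 7·8^2 + 7·8 + 7. Bump = 37665880. G_7 = 37665879.

ω^7·7 + ω^6·7 + ω^5·7 + ω^4·7 + ω^3·7 + ω^2·7 + ω·7 + 7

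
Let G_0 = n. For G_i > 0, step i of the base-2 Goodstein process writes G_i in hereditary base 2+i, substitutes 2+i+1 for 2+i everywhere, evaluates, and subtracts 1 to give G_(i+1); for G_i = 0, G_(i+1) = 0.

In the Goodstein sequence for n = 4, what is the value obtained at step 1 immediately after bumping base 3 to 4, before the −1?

42

(0) 4|_2 = 2^2 ↦ 3^3|_3 = 27 ⇒ 26
(1) 26|_3 = 2·3^2 + 2·3 + 2 ↦ 2·4^2 + 2·4 + 2|_4 = 42 ⇒ 41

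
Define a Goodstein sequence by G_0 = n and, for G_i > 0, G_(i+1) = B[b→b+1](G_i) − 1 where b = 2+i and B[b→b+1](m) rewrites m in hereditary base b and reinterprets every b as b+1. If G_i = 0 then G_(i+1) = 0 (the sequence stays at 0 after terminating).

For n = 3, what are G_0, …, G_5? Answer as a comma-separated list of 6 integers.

3, 3, 3, 2, 1, 0

G_0=3  [base 2] 2 + 1  →[2↦3]→  3 + 1 = 4  −1 ⇒ G_1=3
G_1=3  [base 3] 3  →[3↦4]→  4 = 4  −1 ⇒ G_2=3
G_2=3  [base 4] 3  →[4↦5]→  3 = 3  −1 ⇒ G_3=2
G_3=2  [base 5] 2  →[5↦6]→  2 = 2  −1 ⇒ G_4=1
G_4=1  [base 6] 1  →[6↦7]→  1 = 1  −1 ⇒ G_5=0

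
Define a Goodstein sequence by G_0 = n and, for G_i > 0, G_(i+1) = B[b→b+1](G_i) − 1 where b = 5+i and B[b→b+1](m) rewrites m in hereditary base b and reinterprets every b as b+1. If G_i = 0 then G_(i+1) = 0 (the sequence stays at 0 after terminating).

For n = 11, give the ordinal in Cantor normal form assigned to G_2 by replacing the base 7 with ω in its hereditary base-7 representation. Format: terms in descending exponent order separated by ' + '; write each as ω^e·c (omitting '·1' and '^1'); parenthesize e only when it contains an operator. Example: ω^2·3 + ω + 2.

ω + 6

[0] 11 ≡ 2·5 + 1 (base 5). Lift 6: 13. −1: 12.
[1] 12 ≡ 2·6 (base 6). Lift 7: 14. −1: 13.
[2] 13 ≡ 7 + 6 (base 7). Lift 8: 14. −1: 13.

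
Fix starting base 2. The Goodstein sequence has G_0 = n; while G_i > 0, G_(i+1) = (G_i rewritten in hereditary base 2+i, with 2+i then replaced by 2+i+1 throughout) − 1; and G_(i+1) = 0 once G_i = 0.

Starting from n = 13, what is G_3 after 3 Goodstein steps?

G_0 = 13. HB_2(13) = 2^(2 + 1) + 2^2 + 1. Bump = 109. G_1 = 108.
G_1 = 108. HB_3(108) = 3^(3 + 1) + 3^3. Bump = 1280. G_2 = 1279.
G_2 = 1279. HB_4(1279) = 4^(4 + 1) + 3·4^3 + 3·4^2 + 3·4 + 3. Bump = 16093. G_3 = 16092.
G_3 = 16092. HB_5(16092) = 5^(5 + 1) + 3·5^3 + 3·5^2 + 3·5 + 2. Bump = 280712. G_4 = 280711.

16092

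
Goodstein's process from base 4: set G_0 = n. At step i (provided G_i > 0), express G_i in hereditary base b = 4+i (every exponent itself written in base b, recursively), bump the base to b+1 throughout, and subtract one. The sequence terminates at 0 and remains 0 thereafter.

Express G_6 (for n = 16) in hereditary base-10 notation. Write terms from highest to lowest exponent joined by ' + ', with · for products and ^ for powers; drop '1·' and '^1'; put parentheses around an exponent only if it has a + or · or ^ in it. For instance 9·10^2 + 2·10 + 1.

3·10 + 9

G_0=16  [base 4] 4^2  →[4↦5]→  5^2 = 25  −1 ⇒ G_1=24
G_1=24  [base 5] 4·5 + 4  →[5↦6]→  4·6 + 4 = 28  −1 ⇒ G_2=27
G_2=27  [base 6] 4·6 + 3  →[6↦7]→  4·7 + 3 = 31  −1 ⇒ G_3=30
G_3=30  [base 7] 4·7 + 2  →[7↦8]→  4·8 + 2 = 34  −1 ⇒ G_4=33
G_4=33  [base 8] 4·8 + 1  →[8↦9]→  4·9 + 1 = 37  −1 ⇒ G_5=36
G_5=36  [base 9] 4·9  →[9↦10]→  4·10 = 40  −1 ⇒ G_6=39
G_6=39  [base 10] 3·10 + 9  →[10↦11]→  3·11 + 9 = 42  −1 ⇒ G_7=41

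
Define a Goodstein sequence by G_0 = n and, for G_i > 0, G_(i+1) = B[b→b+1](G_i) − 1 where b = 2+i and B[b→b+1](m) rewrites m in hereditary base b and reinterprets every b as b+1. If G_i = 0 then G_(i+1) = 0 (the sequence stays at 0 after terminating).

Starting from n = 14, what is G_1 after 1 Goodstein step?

14 —HB2→ 2^(2 + 1) + 2^2 + 2 —bump→ 3^(3 + 1) + 3^3 + 3 = 111 —(−1)→ 110
110 —HB3→ 3^(3 + 1) + 3^3 + 2 —bump→ 4^(4 + 1) + 4^4 + 2 = 1282 —(−1)→ 1281

110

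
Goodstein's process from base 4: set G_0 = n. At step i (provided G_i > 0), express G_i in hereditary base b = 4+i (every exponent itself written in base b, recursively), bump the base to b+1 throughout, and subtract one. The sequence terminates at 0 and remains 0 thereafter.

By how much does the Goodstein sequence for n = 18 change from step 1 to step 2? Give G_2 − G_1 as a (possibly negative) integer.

base 4: 18 = 4^2 + 2; at 5: 5^2 + 2 = 27; next = 26
base 5: 26 = 5^2 + 1; at 6: 6^2 + 1 = 37; next = 36

10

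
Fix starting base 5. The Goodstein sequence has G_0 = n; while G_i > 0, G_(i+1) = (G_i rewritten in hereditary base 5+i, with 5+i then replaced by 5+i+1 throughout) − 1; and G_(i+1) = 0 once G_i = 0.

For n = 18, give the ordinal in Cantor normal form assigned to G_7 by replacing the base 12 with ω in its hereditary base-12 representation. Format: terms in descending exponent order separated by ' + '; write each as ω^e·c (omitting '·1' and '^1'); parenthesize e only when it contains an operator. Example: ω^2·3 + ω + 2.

ω·2 + 5

G_0 = 18. HB_5(18) = 3·5 + 3. Bump = 21. G_1 = 20.
G_1 = 20. HB_6(20) = 3·6 + 2. Bump = 23. G_2 = 22.
G_2 = 22. HB_7(22) = 3·7 + 1. Bump = 25. G_3 = 24.
G_3 = 24. HB_8(24) = 3·8. Bump = 27. G_4 = 26.
G_4 = 26. HB_9(26) = 2·9 + 8. Bump = 28. G_5 = 27.
G_5 = 27. HB_10(27) = 2·10 + 7. Bump = 29. G_6 = 28.
G_6 = 28. HB_11(28) = 2·11 + 6. Bump = 30. G_7 = 29.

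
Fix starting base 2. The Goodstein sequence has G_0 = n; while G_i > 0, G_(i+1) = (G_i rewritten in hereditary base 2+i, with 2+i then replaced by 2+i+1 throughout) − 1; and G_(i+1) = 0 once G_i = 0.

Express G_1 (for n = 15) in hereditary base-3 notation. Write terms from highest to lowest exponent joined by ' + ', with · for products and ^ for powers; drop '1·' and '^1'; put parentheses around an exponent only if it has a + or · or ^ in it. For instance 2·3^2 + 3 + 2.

3^(3 + 1) + 3^3 + 3

15 —HB2→ 2^(2 + 1) + 2^2 + 2 + 1 —bump→ 3^(3 + 1) + 3^3 + 3 + 1 = 112 —(−1)→ 111
111 —HB3→ 3^(3 + 1) + 3^3 + 3 —bump→ 4^(4 + 1) + 4^4 + 4 = 1284 —(−1)→ 1283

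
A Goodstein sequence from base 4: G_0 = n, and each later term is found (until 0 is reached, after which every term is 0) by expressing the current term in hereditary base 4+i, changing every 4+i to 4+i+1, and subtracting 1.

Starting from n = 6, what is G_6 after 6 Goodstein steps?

3

G_0 = 6. HB_4(6) = 4 + 2. Bump = 7. G_1 = 6.
G_1 = 6. HB_5(6) = 5 + 1. Bump = 7. G_2 = 6.
G_2 = 6. HB_6(6) = 6. Bump = 7. G_3 = 6.
G_3 = 6. HB_7(6) = 6. Bump = 6. G_4 = 5.
G_4 = 5. HB_8(5) = 5. Bump = 5. G_5 = 4.
G_5 = 4. HB_9(4) = 4. Bump = 4. G_6 = 3.
G_6 = 3. HB_10(3) = 3. Bump = 3. G_7 = 2.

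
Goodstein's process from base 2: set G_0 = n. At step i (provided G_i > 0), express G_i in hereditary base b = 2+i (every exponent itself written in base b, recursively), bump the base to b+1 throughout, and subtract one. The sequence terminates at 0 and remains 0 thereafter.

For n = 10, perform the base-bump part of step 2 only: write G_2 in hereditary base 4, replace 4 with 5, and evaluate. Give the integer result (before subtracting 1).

G_0 = 10. HB_2(10) = 2^(2 + 1) + 2. Bump = 84. G_1 = 83.
G_1 = 83. HB_3(83) = 3^(3 + 1) + 2. Bump = 1026. G_2 = 1025.
G_2 = 1025. HB_4(1025) = 4^(4 + 1) + 1. Bump = 15626. G_3 = 15625.

15626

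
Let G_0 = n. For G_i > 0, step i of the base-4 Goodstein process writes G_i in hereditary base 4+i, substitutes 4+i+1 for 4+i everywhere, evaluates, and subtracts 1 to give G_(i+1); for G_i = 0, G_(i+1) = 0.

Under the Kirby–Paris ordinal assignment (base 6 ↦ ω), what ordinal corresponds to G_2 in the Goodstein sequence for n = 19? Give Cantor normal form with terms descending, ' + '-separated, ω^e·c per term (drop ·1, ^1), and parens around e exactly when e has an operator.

ω^2 + 1

[0] 19 ≡ 4^2 + 3 (base 4). Lift 5: 28. −1: 27.
[1] 27 ≡ 5^2 + 2 (base 5). Lift 6: 38. −1: 37.
[2] 37 ≡ 6^2 + 1 (base 6). Lift 7: 50. −1: 49.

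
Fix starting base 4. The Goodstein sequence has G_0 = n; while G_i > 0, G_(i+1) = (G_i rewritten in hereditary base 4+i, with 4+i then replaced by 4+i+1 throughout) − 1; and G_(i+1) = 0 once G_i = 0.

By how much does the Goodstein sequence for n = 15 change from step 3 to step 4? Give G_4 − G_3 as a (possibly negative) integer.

G_0 = 15. HB_4(15) = 3·4 + 3. Bump = 18. G_1 = 17.
G_1 = 17. HB_5(17) = 3·5 + 2. Bump = 20. G_2 = 19.
G_2 = 19. HB_6(19) = 3·6 + 1. Bump = 22. G_3 = 21.
G_3 = 21. HB_7(21) = 3·7. Bump = 24. G_4 = 23.

2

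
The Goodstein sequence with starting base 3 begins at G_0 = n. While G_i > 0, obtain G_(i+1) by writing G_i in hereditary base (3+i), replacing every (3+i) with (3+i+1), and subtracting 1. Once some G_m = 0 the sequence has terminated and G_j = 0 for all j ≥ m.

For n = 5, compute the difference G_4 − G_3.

base 3: 5 = 3 + 2; at 4: 4 + 2 = 6; next = 5
base 4: 5 = 4 + 1; at 5: 5 + 1 = 6; next = 5
base 5: 5 = 5; at 6: 6 = 6; next = 5
base 6: 5 = 5; at 7: 5 = 5; next = 4

-1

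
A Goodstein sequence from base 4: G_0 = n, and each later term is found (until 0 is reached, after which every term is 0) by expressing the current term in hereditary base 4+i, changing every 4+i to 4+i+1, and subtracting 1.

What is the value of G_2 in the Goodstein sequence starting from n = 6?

G_0 = 6. HB_4(6) = 4 + 2. Bump = 7. G_1 = 6.
G_1 = 6. HB_5(6) = 5 + 1. Bump = 7. G_2 = 6.
G_2 = 6. HB_6(6) = 6. Bump = 7. G_3 = 6.

6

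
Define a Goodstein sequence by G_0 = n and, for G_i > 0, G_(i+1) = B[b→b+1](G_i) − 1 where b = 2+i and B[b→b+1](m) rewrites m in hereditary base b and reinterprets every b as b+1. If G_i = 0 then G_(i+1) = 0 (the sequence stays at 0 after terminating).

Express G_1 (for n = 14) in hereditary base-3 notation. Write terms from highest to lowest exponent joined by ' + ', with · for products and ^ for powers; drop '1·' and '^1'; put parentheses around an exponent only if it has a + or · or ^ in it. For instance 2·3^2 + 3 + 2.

3^(3 + 1) + 3^3 + 2

G_0 = 14. HB_2(14) = 2^(2 + 1) + 2^2 + 2. Bump = 111. G_1 = 110.
G_1 = 110. HB_3(110) = 3^(3 + 1) + 3^3 + 2. Bump = 1282. G_2 = 1281.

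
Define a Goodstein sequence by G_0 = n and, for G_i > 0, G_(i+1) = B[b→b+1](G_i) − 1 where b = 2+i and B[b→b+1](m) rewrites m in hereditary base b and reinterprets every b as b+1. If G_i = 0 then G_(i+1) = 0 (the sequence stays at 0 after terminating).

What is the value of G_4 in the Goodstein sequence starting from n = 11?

[0] 11 ≡ 2^(2 + 1) + 2 + 1 (base 2). Lift 3: 85. −1: 84.
[1] 84 ≡ 3^(3 + 1) + 3 (base 3). Lift 4: 1028. −1: 1027.
[2] 1027 ≡ 4^(4 + 1) + 3 (base 4). Lift 5: 15628. −1: 15627.
[3] 15627 ≡ 5^(5 + 1) + 2 (base 5). Lift 6: 279938. −1: 279937.
[4] 279937 ≡ 6^(6 + 1) + 1 (base 6). Lift 7: 5764802. −1: 5764801.

279937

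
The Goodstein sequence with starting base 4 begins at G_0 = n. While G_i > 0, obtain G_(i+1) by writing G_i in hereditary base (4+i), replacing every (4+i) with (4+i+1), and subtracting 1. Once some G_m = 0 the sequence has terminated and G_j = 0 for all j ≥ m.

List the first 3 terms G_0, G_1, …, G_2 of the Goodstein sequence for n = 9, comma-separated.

9, 10, 11

G_0 = 9. HB_4(9) = 2·4 + 1. Bump = 11. G_1 = 10.
G_1 = 10. HB_5(10) = 2·5. Bump = 12. G_2 = 11.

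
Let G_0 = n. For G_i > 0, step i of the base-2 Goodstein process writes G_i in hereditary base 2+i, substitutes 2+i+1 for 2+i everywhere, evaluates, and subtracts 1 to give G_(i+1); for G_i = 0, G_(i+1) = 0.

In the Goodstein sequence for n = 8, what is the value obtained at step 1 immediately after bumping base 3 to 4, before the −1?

554

[0] 8 ≡ 2^(2 + 1) (base 2). Lift 3: 81. −1: 80.
[1] 80 ≡ 2·3^3 + 2·3^2 + 2·3 + 2 (base 3). Lift 4: 554. −1: 553.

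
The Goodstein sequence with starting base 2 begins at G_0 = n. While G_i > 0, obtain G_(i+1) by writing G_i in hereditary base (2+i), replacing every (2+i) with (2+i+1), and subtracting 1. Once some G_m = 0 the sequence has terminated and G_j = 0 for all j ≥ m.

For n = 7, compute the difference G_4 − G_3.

43530

step 0: 7 = 2^2 + 2 + 1; sub 3 for 2: 3^3 + 3 + 1; = 31; G_1 = 31−1 = 30
step 1: 30 = 3^3 + 3; sub 4 for 3: 4^4 + 4; = 260; G_2 = 260−1 = 259
step 2: 259 = 4^4 + 3; sub 5 for 4: 5^5 + 3; = 3128; G_3 = 3128−1 = 3127
step 3: 3127 = 5^5 + 2; sub 6 for 5: 6^6 + 2; = 46658; G_4 = 46658−1 = 46657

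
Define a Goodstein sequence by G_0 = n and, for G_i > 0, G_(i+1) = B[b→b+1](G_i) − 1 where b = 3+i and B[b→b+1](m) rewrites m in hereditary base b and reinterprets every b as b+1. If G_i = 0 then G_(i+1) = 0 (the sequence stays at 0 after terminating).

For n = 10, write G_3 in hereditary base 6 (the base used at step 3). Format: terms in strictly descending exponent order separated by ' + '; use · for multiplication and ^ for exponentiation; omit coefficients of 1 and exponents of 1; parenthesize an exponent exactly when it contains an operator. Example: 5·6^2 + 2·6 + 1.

4·6 + 3

G_0 = 10. HB_3(10) = 3^2 + 1. Bump = 17. G_1 = 16.
G_1 = 16. HB_4(16) = 4^2. Bump = 25. G_2 = 24.
G_2 = 24. HB_5(24) = 4·5 + 4. Bump = 28. G_3 = 27.
G_3 = 27. HB_6(27) = 4·6 + 3. Bump = 31. G_4 = 30.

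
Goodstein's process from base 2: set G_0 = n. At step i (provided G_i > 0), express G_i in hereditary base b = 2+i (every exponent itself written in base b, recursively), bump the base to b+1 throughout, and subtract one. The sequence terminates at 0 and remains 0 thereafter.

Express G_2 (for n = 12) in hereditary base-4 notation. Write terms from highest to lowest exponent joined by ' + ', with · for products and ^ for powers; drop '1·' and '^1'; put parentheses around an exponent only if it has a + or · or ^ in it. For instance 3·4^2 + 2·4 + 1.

G_0=12  [base 2] 2^(2 + 1) + 2^2  →[2↦3]→  3^(3 + 1) + 3^3 = 108  −1 ⇒ G_1=107
G_1=107  [base 3] 3^(3 + 1) + 2·3^2 + 2·3 + 2  →[3↦4]→  4^(4 + 1) + 2·4^2 + 2·4 + 2 = 1066  −1 ⇒ G_2=1065
G_2=1065  [base 4] 4^(4 + 1) + 2·4^2 + 2·4 + 1  →[4↦5]→  5^(5 + 1) + 2·5^2 + 2·5 + 1 = 15686  −1 ⇒ G_3=15685

4^(4 + 1) + 2·4^2 + 2·4 + 1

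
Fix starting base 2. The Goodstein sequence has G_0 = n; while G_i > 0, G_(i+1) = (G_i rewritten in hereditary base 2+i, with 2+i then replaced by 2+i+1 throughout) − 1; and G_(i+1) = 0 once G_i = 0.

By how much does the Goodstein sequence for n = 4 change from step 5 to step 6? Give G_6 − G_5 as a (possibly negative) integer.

30

G_0=4  [base 2] 2^2  →[2↦3]→  3^3 = 27  −1 ⇒ G_1=26
G_1=26  [base 3] 2·3^2 + 2·3 + 2  →[3↦4]→  2·4^2 + 2·4 + 2 = 42  −1 ⇒ G_2=41
G_2=41  [base 4] 2·4^2 + 2·4 + 1  →[4↦5]→  2·5^2 + 2·5 + 1 = 61  −1 ⇒ G_3=60
G_3=60  [base 5] 2·5^2 + 2·5  →[5↦6]→  2·6^2 + 2·6 = 84  −1 ⇒ G_4=83
G_4=83  [base 6] 2·6^2 + 6 + 5  →[6↦7]→  2·7^2 + 7 + 5 = 110  −1 ⇒ G_5=109
G_5=109  [base 7] 2·7^2 + 7 + 4  →[7↦8]→  2·8^2 + 8 + 4 = 140  −1 ⇒ G_6=139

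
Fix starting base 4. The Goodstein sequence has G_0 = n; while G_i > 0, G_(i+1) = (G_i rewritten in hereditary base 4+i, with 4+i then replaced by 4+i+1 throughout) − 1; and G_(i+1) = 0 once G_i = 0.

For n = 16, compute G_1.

16 —HB4→ 4^2 —bump→ 5^2 = 25 —(−1)→ 24
24 —HB5→ 4·5 + 4 —bump→ 4·6 + 4 = 28 —(−1)→ 27

24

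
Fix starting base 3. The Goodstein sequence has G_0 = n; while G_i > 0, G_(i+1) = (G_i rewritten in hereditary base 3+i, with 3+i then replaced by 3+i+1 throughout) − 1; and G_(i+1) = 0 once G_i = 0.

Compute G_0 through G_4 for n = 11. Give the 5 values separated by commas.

(0) 11|_3 = 3^2 + 2 ↦ 4^2 + 2|_4 = 18 ⇒ 17
(1) 17|_4 = 4^2 + 1 ↦ 5^2 + 1|_5 = 26 ⇒ 25
(2) 25|_5 = 5^2 ↦ 6^2|_6 = 36 ⇒ 35
(3) 35|_6 = 5·6 + 5 ↦ 5·7 + 5|_7 = 40 ⇒ 39

11, 17, 25, 35, 39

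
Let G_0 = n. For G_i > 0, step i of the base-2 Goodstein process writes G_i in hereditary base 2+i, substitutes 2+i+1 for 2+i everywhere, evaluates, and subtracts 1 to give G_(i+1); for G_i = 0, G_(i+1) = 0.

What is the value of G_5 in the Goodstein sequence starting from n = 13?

i=0: 13 = 2^(2 + 1) + 2^2 + 1 (b=2); 2→3: 3^(3 + 1) + 3^3 + 1 = 109; 109−1 = 108
i=1: 108 = 3^(3 + 1) + 3^3 (b=3); 3→4: 4^(4 + 1) + 4^4 = 1280; 1280−1 = 1279
i=2: 1279 = 4^(4 + 1) + 3·4^3 + 3·4^2 + 3·4 + 3 (b=4); 4→5: 5^(5 + 1) + 3·5^3 + 3·5^2 + 3·5 + 3 = 16093; 16093−1 = 16092
i=3: 16092 = 5^(5 + 1) + 3·5^3 + 3·5^2 + 3·5 + 2 (b=5); 5→6: 6^(6 + 1) + 3·6^3 + 3·6^2 + 3·6 + 2 = 280712; 280712−1 = 280711
i=4: 280711 = 6^(6 + 1) + 3·6^3 + 3·6^2 + 3·6 + 1 (b=6); 6→7: 7^(7 + 1) + 3·7^3 + 3·7^2 + 3·7 + 1 = 5765999; 5765999−1 = 5765998
i=5: 5765998 = 7^(7 + 1) + 3·7^3 + 3·7^2 + 3·7 (b=7); 7→8: 8^(8 + 1) + 3·8^3 + 3·8^2 + 3·8 = 134219480; 134219480−1 = 134219479

5765998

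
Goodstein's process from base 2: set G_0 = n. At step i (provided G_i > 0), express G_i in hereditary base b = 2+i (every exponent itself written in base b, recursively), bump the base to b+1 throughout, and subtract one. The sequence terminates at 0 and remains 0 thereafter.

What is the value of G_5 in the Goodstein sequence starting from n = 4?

109

G_0 = 4. HB_2(4) = 2^2. Bump = 27. G_1 = 26.
G_1 = 26. HB_3(26) = 2·3^2 + 2·3 + 2. Bump = 42. G_2 = 41.
G_2 = 41. HB_4(41) = 2·4^2 + 2·4 + 1. Bump = 61. G_3 = 60.
G_3 = 60. HB_5(60) = 2·5^2 + 2·5. Bump = 84. G_4 = 83.
G_4 = 83. HB_6(83) = 2·6^2 + 6 + 5. Bump = 110. G_5 = 109.
G_5 = 109. HB_7(109) = 2·7^2 + 7 + 4. Bump = 140. G_6 = 139.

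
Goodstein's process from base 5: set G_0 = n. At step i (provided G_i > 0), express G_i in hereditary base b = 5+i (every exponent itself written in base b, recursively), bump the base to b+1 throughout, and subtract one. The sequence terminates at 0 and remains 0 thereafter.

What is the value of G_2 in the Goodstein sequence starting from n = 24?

30

24 —HB5→ 4·5 + 4 —bump→ 4·6 + 4 = 28 —(−1)→ 27
27 —HB6→ 4·6 + 3 —bump→ 4·7 + 3 = 31 —(−1)→ 30
30 —HB7→ 4·7 + 2 —bump→ 4·8 + 2 = 34 —(−1)→ 33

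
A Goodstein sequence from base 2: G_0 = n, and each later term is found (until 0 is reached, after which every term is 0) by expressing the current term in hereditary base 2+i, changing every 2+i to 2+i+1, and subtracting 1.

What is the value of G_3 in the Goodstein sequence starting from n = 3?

2

i=0: 3 = 2 + 1 (b=2); 2→3: 3 + 1 = 4; 4−1 = 3
i=1: 3 = 3 (b=3); 3→4: 4 = 4; 4−1 = 3
i=2: 3 = 3 (b=4); 4→5: 3 = 3; 3−1 = 2
i=3: 2 = 2 (b=5); 5→6: 2 = 2; 2−1 = 1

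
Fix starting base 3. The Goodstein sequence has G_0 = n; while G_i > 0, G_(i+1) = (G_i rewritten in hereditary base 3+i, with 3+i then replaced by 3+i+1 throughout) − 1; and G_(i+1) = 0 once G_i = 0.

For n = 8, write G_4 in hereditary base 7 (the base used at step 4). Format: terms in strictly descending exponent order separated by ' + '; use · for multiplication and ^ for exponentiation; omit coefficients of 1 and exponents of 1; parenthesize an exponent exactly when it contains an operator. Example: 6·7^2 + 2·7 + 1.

7 + 4

step 0: 8 = 2·3 + 2; sub 4 for 3: 2·4 + 2; = 10; G_1 = 10−1 = 9
step 1: 9 = 2·4 + 1; sub 5 for 4: 2·5 + 1; = 11; G_2 = 11−1 = 10
step 2: 10 = 2·5; sub 6 for 5: 2·6; = 12; G_3 = 12−1 = 11
step 3: 11 = 6 + 5; sub 7 for 6: 7 + 5; = 12; G_4 = 12−1 = 11
step 4: 11 = 7 + 4; sub 8 for 7: 8 + 4; = 12; G_5 = 12−1 = 11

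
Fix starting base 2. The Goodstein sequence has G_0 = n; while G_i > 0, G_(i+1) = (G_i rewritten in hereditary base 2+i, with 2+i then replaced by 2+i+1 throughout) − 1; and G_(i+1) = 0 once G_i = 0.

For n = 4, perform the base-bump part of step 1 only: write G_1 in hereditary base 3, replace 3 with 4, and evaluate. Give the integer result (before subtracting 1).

[0] 4 ≡ 2^2 (base 2). Lift 3: 27. −1: 26.
[1] 26 ≡ 2·3^2 + 2·3 + 2 (base 3). Lift 4: 42. −1: 41.

42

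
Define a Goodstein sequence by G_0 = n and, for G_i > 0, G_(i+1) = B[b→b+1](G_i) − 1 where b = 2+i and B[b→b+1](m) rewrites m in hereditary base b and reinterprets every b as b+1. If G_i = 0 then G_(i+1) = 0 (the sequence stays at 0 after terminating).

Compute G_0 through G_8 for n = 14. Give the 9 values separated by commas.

14, 110, 1281, 18750, 326591, 5862840, 134404971, 3487116548, 100000555551

[0] 14 ≡ 2^(2 + 1) + 2^2 + 2 (base 2). Lift 3: 111. −1: 110.
[1] 110 ≡ 3^(3 + 1) + 3^3 + 2 (base 3). Lift 4: 1282. −1: 1281.
[2] 1281 ≡ 4^(4 + 1) + 4^4 + 1 (base 4). Lift 5: 18751. −1: 18750.
[3] 18750 ≡ 5^(5 + 1) + 5^5 (base 5). Lift 6: 326592. −1: 326591.
[4] 326591 ≡ 6^(6 + 1) + 5·6^5 + 5·6^4 + 5·6^3 + 5·6^2 + 5·6 + 5 (base 6). Lift 7: 5862841. −1: 5862840.
[5] 5862840 ≡ 7^(7 + 1) + 5·7^5 + 5·7^4 + 5·7^3 + 5·7^2 + 5·7 + 4 (base 7). Lift 8: 134404972. −1: 134404971.
[6] 134404971 ≡ 8^(8 + 1) + 5·8^5 + 5·8^4 + 5·8^3 + 5·8^2 + 5·8 + 3 (base 8). Lift 9: 3487116549. −1: 3487116548.
[7] 3487116548 ≡ 9^(9 + 1) + 5·9^5 + 5·9^4 + 5·9^3 + 5·9^2 + 5·9 + 2 (base 9). Lift 10: 100000555552. −1: 100000555551.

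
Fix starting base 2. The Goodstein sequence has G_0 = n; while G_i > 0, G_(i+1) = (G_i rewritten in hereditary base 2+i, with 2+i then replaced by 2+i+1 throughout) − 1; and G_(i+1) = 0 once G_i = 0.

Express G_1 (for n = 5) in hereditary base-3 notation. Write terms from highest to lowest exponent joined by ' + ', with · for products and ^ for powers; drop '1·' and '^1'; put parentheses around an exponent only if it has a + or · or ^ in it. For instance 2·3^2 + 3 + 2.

3^3

G_0=5  [base 2] 2^2 + 1  →[2↦3]→  3^3 + 1 = 28  −1 ⇒ G_1=27
G_1=27  [base 3] 3^3  →[3↦4]→  4^4 = 256  −1 ⇒ G_2=255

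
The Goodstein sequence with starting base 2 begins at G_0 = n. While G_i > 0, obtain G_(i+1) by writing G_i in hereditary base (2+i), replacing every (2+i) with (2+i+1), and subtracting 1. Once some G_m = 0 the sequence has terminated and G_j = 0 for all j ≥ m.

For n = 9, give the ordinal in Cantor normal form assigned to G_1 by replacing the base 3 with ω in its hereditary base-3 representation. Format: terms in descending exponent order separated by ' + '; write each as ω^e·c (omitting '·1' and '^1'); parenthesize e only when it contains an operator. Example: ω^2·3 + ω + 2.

(0) 9|_2 = 2^(2 + 1) + 1 ↦ 3^(3 + 1) + 1|_3 = 82 ⇒ 81
(1) 81|_3 = 3^(3 + 1) ↦ 4^(4 + 1)|_4 = 1024 ⇒ 1023

ω^(ω + 1)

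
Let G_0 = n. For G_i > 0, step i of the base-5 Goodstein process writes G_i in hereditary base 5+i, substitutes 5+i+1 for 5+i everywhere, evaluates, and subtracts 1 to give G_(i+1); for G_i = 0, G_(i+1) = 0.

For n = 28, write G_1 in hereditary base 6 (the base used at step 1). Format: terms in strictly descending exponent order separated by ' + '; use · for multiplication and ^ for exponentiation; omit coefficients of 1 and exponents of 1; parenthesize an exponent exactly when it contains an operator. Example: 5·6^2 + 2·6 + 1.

G_0 = 28. HB_5(28) = 5^2 + 3. Bump = 39. G_1 = 38.
G_1 = 38. HB_6(38) = 6^2 + 2. Bump = 51. G_2 = 50.

6^2 + 2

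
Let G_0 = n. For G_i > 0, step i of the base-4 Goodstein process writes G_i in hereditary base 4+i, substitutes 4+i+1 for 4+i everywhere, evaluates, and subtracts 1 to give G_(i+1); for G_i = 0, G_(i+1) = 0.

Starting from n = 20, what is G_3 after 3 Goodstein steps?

[0] 20 ≡ 4^2 + 4 (base 4). Lift 5: 30. −1: 29.
[1] 29 ≡ 5^2 + 4 (base 5). Lift 6: 40. −1: 39.
[2] 39 ≡ 6^2 + 3 (base 6). Lift 7: 52. −1: 51.
[3] 51 ≡ 7^2 + 2 (base 7). Lift 8: 66. −1: 65.

51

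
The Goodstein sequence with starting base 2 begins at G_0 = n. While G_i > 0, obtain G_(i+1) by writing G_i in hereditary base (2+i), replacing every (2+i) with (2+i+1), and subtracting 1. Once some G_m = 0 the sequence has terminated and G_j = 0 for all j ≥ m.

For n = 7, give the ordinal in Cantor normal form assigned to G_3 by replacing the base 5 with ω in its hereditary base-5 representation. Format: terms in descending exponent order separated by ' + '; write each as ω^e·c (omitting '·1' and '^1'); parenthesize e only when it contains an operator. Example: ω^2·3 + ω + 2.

ω^ω + 2

[0] 7 ≡ 2^2 + 2 + 1 (base 2). Lift 3: 31. −1: 30.
[1] 30 ≡ 3^3 + 3 (base 3). Lift 4: 260. −1: 259.
[2] 259 ≡ 4^4 + 3 (base 4). Lift 5: 3128. −1: 3127.
[3] 3127 ≡ 5^5 + 2 (base 5). Lift 6: 46658. −1: 46657.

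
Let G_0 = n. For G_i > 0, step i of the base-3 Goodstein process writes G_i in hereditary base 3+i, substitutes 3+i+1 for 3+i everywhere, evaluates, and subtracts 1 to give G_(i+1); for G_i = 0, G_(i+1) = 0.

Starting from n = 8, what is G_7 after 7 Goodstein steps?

step 0: 8 = 2·3 + 2; sub 4 for 3: 2·4 + 2; = 10; G_1 = 10−1 = 9
step 1: 9 = 2·4 + 1; sub 5 for 4: 2·5 + 1; = 11; G_2 = 11−1 = 10
step 2: 10 = 2·5; sub 6 for 5: 2·6; = 12; G_3 = 12−1 = 11
step 3: 11 = 6 + 5; sub 7 for 6: 7 + 5; = 12; G_4 = 12−1 = 11
step 4: 11 = 7 + 4; sub 8 for 7: 8 + 4; = 12; G_5 = 12−1 = 11
step 5: 11 = 8 + 3; sub 9 for 8: 9 + 3; = 12; G_6 = 12−1 = 11
step 6: 11 = 9 + 2; sub 10 for 9: 10 + 2; = 12; G_7 = 12−1 = 11

11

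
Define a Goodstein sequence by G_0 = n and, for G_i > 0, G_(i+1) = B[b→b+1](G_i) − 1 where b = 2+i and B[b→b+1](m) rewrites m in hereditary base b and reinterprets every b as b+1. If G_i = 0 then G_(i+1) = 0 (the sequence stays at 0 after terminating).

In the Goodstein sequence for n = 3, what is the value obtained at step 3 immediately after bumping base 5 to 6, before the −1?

2

base 2: 3 = 2 + 1; at 3: 3 + 1 = 4; next = 3
base 3: 3 = 3; at 4: 4 = 4; next = 3
base 4: 3 = 3; at 5: 3 = 3; next = 2
base 5: 2 = 2; at 6: 2 = 2; next = 1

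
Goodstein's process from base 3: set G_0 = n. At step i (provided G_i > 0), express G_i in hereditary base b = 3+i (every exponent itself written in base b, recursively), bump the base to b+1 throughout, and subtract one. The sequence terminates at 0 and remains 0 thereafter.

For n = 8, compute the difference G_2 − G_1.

step 0: 8 = 2·3 + 2; sub 4 for 3: 2·4 + 2; = 10; G_1 = 10−1 = 9
step 1: 9 = 2·4 + 1; sub 5 for 4: 2·5 + 1; = 11; G_2 = 11−1 = 10

1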